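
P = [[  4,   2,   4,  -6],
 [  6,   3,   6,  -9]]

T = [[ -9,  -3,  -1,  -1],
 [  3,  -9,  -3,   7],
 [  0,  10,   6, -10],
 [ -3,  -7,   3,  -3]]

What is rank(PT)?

1

First compute PT:
[[-12,  52,  -4, -12],
 [-18,  78,  -6, -18]]
Now row reduce the product.
R2 ← R2 − (3/2)·R1: [0, 0, 0, 0]
1 nonzero row, so rank(PT) = 1.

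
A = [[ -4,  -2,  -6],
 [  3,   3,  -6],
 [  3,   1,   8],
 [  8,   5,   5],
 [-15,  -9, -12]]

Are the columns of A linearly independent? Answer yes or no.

Row reduce A to echelon form.
R2 ← R2 + (3/4)·R1: [0, 3/2, -21/2]
R3 ← R3 + (3/4)·R1: [0, -1/2, 7/2]
R4 ← R4 + (2)·R1: [0, 1, -7]
R5 ← R5 − (15/4)·R1: [0, -3/2, 21/2]
R3 ← R3 + (1/3)·R2: [0, 0, 0]
R4 ← R4 − (2/3)·R2: [0, 0, 0]
R5 ← R5 + R2: [0, 0, 0]
2 pivots among 3 columns.
Only 2 < 3 pivot columns, so the columns are linearly dependent.

no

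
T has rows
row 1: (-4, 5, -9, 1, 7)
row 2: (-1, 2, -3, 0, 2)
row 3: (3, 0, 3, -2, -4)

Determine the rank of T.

Row reduce to echelon form.
R2 ← R2 − (1/4)·R1: [0, 3/4, -3/4, -1/4, 1/4]
R3 ← R3 + (3/4)·R1: [0, 15/4, -15/4, -5/4, 5/4]
R3 ← R3 − (5)·R2: [0, 0, 0, 0, 0]
Echelon form has 2 nonzero rows, so rank(T) = 2.

2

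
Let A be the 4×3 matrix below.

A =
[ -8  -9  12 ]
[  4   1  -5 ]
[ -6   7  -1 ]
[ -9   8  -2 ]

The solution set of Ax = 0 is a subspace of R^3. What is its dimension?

Row reduce to echelon form.
R2 ← R2 + (1/2)·R1: [0, -7/2, 1]
R3 ← R3 − (3/4)·R1: [0, 55/4, -10]
R4 ← R4 − (9/8)·R1: [0, 145/8, -31/2]
R3 ← R3 + (55/14)·R2: [0, 0, -85/14]
R4 ← R4 + (145/28)·R2: [0, 0, -289/28]
R4 ← R4 − (17/10)·R3: [0, 0, 0]
3 nonzero rows, so rank(A) = 3.
A has 3 columns; by rank–nullity, nullity = 3 − 3 = 0.

0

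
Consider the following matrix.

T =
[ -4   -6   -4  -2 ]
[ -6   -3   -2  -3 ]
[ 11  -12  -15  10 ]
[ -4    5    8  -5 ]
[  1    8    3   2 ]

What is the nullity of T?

1

Row reduce to echelon form.
R2 ← R2 − (3/2)·R1: [0, 6, 4, 0]
R3 ← R3 + (11/4)·R1: [0, -57/2, -26, 9/2]
R4 ← R4 − R1: [0, 11, 12, -3]
R5 ← R5 + (1/4)·R1: [0, 13/2, 2, 3/2]
R3 ← R3 + (19/4)·R2: [0, 0, -7, 9/2]
R4 ← R4 − (11/6)·R2: [0, 0, 14/3, -3]
R5 ← R5 − (13/12)·R2: [0, 0, -7/3, 3/2]
R4 ← R4 + (2/3)·R3: [0, 0, 0, 0]
R5 ← R5 − (1/3)·R3: [0, 0, 0, 0]
3 nonzero rows, so rank(T) = 3.
T has 4 columns; by rank–nullity, nullity = 4 − 3 = 1.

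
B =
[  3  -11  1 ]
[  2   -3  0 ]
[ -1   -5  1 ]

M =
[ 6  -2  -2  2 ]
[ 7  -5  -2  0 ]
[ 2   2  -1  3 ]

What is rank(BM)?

2

First compute BM:
[[-57,  51,  15,   9],
 [ -9,  11,   2,   4],
 [-39,  29,  11,   1]]
Now row reduce the product.
R2 ← R2 − (3/19)·R1: [0, 56/19, -7/19, 49/19]
R3 ← R3 − (13/19)·R1: [0, -112/19, 14/19, -98/19]
R3 ← R3 + (2)·R2: [0, 0, 0, 0]
2 nonzero rows, so rank(BM) = 2.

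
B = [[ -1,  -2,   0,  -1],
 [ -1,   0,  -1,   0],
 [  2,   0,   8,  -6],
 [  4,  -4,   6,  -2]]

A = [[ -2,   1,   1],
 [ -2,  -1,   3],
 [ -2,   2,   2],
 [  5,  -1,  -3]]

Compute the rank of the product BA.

First compute BA:
[[  1,   2,  -4],
 [  4,  -3,  -3],
 [-50,  24,  36],
 [-22,  22,  10]]
Now row reduce the product.
R2 ← R2 − (4)·R1: [0, -11, 13]
R3 ← R3 + (50)·R1: [0, 124, -164]
R4 ← R4 + (22)·R1: [0, 66, -78]
R3 ← R3 + (124/11)·R2: [0, 0, -192/11]
R4 ← R4 + (6)·R2: [0, 0, 0]
3 nonzero rows, so rank(BA) = 3.

3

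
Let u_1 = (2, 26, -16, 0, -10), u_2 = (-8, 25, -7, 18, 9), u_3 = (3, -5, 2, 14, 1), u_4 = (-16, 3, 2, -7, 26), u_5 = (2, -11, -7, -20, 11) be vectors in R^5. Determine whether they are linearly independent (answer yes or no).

Form the matrix with these vectors as rows and row reduce.
R2 ← R2 + (4)·R1: [0, 129, -71, 18, -31]
R3 ← R3 − (3/2)·R1: [0, -44, 26, 14, 16]
R4 ← R4 + (8)·R1: [0, 211, -126, -7, -54]
R5 ← R5 − R1: [0, -37, 9, -20, 21]
R3 ← R3 + (44/129)·R2: [0, 0, 230/129, 866/43, 700/129]
R4 ← R4 − (211/129)·R2: [0, 0, -1273/129, -1567/43, -425/129]
R5 ← R5 + (37/129)·R2: [0, 0, -1466/129, -638/43, 1562/129]
R4 ← R4 + (1273/230)·R3: [0, 0, 0, 8628/115, 615/23]
R5 ← R5 + (733/115)·R3: [0, 0, 0, 13056/115, 1074/23]
R5 ← R5 − (1088/719)·R4: [0, 0, 0, 0, 4482/719]
5 nonzero rows, so the 5 vectors span a space of dimension 5.
Since 5 = 5, the vectors are linearly independent.

yes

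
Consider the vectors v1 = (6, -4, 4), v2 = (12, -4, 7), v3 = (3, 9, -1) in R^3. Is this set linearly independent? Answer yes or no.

Form the matrix with these vectors as rows and row reduce.
R2 ← R2 − (2)·R1: [0, 4, -1]
R3 ← R3 − (1/2)·R1: [0, 11, -3]
R3 ← R3 − (11/4)·R2: [0, 0, -1/4]
3 nonzero rows, so the 3 vectors span a space of dimension 3.
Since 3 = 3, the vectors are linearly independent.

yes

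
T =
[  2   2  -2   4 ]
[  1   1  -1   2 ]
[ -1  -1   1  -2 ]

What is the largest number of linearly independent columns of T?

1

Row reduce to echelon form.
R2 ← R2 − (1/2)·R1: [0, 0, 0, 0]
R3 ← R3 + (1/2)·R1: [0, 0, 0, 0]
Echelon form has 1 nonzero row, so rank(T) = 1.
The rank gives the maximum number of linearly independent columns: 1.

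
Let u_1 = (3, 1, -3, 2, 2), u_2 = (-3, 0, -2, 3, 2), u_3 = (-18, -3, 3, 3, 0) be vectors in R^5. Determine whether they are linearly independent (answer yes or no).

no

Form the matrix with these vectors as rows and row reduce.
R2 ← R2 + R1: [0, 1, -5, 5, 4]
R3 ← R3 + (6)·R1: [0, 3, -15, 15, 12]
R3 ← R3 − (3)·R2: [0, 0, 0, 0, 0]
2 nonzero rows, so the 3 vectors span a space of dimension 2.
Since 2 < 3, the vectors are linearly dependent.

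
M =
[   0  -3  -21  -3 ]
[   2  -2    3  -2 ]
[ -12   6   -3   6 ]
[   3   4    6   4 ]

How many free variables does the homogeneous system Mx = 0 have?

Row reduce to echelon form.
Swap R1 ↔ R2
R3 ← R3 + (6)·R1: [0, -6, 15, -6]
R4 ← R4 − (3/2)·R1: [0, 7, 3/2, 7]
R3 ← R3 − (2)·R2: [0, 0, 57, 0]
R4 ← R4 + (7/3)·R2: [0, 0, -95/2, 0]
R4 ← R4 + (5/6)·R3: [0, 0, 0, 0]
3 nonzero rows, so rank(M) = 3.
M has 4 columns; by rank–nullity, nullity = 4 − 3 = 1.

1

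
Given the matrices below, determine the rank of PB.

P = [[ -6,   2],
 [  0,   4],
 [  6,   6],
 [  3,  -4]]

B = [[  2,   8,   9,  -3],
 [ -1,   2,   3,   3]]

First compute PB:
[[-14, -44, -48,  24],
 [ -4,   8,  12,  12],
 [  6,  60,  72,   0],
 [ 10,  16,  15, -21]]
Now row reduce the product.
R2 ← R2 − (2/7)·R1: [0, 144/7, 180/7, 36/7]
R3 ← R3 + (3/7)·R1: [0, 288/7, 360/7, 72/7]
R4 ← R4 + (5/7)·R1: [0, -108/7, -135/7, -27/7]
R3 ← R3 − (2)·R2: [0, 0, 0, 0]
R4 ← R4 + (3/4)·R2: [0, 0, 0, 0]
2 nonzero rows, so rank(PB) = 2.

2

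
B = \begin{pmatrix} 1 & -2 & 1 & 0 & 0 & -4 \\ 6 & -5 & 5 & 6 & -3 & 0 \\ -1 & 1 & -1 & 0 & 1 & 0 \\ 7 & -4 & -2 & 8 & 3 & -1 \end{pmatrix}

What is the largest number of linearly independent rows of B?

4

Row reduce to echelon form.
R2 ← R2 − (6)·R1: [0, 7, -1, 6, -3, 24]
R3 ← R3 + R1: [0, -1, 0, 0, 1, -4]
R4 ← R4 − (7)·R1: [0, 10, -9, 8, 3, 27]
R3 ← R3 + (1/7)·R2: [0, 0, -1/7, 6/7, 4/7, -4/7]
R4 ← R4 − (10/7)·R2: [0, 0, -53/7, -4/7, 51/7, -51/7]
R4 ← R4 − (53)·R3: [0, 0, 0, -46, -23, 23]
Echelon form has 4 nonzero rows, so rank(B) = 4.
The rank gives the maximum number of linearly independent rows: 4.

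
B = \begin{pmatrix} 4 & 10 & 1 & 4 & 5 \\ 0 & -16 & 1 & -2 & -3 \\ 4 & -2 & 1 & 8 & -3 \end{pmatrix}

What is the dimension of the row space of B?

3

Row reduce to echelon form.
R3 ← R3 − R1: [0, -12, 0, 4, -8]
R3 ← R3 − (3/4)·R2: [0, 0, -3/4, 11/2, -23/4]
Echelon form has 3 nonzero rows, so rank(B) = 3.
The row space has dimension equal to the rank: 3.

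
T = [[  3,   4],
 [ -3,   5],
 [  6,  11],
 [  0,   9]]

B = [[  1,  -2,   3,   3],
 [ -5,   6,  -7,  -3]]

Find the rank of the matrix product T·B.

2

First compute TB:
[[-17,  18, -19,  -3],
 [-28,  36, -44, -24],
 [-49,  54, -59, -15],
 [-45,  54, -63, -27]]
Now row reduce the product.
R2 ← R2 − (28/17)·R1: [0, 108/17, -216/17, -324/17]
R3 ← R3 − (49/17)·R1: [0, 36/17, -72/17, -108/17]
R4 ← R4 − (45/17)·R1: [0, 108/17, -216/17, -324/17]
R3 ← R3 − (1/3)·R2: [0, 0, 0, 0]
R4 ← R4 − R2: [0, 0, 0, 0]
2 nonzero rows, so rank(TB) = 2.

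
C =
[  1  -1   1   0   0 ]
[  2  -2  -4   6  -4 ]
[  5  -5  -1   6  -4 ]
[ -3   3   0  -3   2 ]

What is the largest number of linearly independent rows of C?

2

Row reduce to echelon form.
R2 ← R2 − (2)·R1: [0, 0, -6, 6, -4]
R3 ← R3 − (5)·R1: [0, 0, -6, 6, -4]
R4 ← R4 + (3)·R1: [0, 0, 3, -3, 2]
R3 ← R3 − R2: [0, 0, 0, 0, 0]
R4 ← R4 + (1/2)·R2: [0, 0, 0, 0, 0]
Echelon form has 2 nonzero rows, so rank(C) = 2.
The rank gives the maximum number of linearly independent rows: 2.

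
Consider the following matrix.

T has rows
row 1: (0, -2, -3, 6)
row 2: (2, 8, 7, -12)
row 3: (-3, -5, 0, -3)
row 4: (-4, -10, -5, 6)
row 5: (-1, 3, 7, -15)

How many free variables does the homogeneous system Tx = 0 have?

Row reduce to echelon form.
Swap R1 ↔ R2
R3 ← R3 + (3/2)·R1: [0, 7, 21/2, -21]
R4 ← R4 + (2)·R1: [0, 6, 9, -18]
R5 ← R5 + (1/2)·R1: [0, 7, 21/2, -21]
R3 ← R3 + (7/2)·R2: [0, 0, 0, 0]
R4 ← R4 + (3)·R2: [0, 0, 0, 0]
R5 ← R5 + (7/2)·R2: [0, 0, 0, 0]
2 nonzero rows, so rank(T) = 2.
T has 4 columns; by rank–nullity, nullity = 4 − 2 = 2.

2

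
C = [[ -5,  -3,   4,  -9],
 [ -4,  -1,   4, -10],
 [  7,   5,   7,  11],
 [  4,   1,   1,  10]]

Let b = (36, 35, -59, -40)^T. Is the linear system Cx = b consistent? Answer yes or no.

yes

Row reduce the augmented matrix [C | b].
R2 ← R2 − (4/5)·R1: [0, 7/5, 4/5, -14/5, 31/5]
R3 ← R3 + (7/5)·R1: [0, 4/5, 63/5, -8/5, -43/5]
R4 ← R4 + (4/5)·R1: [0, -7/5, 21/5, 14/5, -56/5]
R3 ← R3 − (4/7)·R2: [0, 0, 85/7, 0, -85/7]
R4 ← R4 + R2: [0, 0, 5, 0, -5]
R4 ← R4 − (7/17)·R3: [0, 0, 0, 0, 0]
The echelon form has 3 nonzero rows, and every pivot lies in the first 4 columns, so rank(C) = rank([C|b]) = 3.
The system is consistent.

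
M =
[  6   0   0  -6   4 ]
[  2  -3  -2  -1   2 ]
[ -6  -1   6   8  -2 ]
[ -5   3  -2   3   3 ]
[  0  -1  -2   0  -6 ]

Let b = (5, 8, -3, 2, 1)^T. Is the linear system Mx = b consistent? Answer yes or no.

Row reduce the augmented matrix [M | b].
R2 ← R2 − (1/3)·R1: [0, -3, -2, 1, 2/3, 19/3]
R3 ← R3 + R1: [0, -1, 6, 2, 2, 2]
R4 ← R4 + (5/6)·R1: [0, 3, -2, -2, 19/3, 37/6]
R3 ← R3 − (1/3)·R2: [0, 0, 20/3, 5/3, 16/9, -1/9]
R4 ← R4 + R2: [0, 0, -4, -1, 7, 25/2]
R5 ← R5 − (1/3)·R2: [0, 0, -4/3, -1/3, -56/9, -10/9]
R4 ← R4 + (3/5)·R3: [0, 0, 0, 0, 121/15, 373/30]
R5 ← R5 + (1/5)·R3: [0, 0, 0, 0, -88/15, -17/15]
R5 ← R5 + (8/11)·R4: [0, 0, 0, 0, 0, 87/11]
The echelon form has 5 nonzero rows; the last pivot sits in the augmented column, so rank(M) = 4 but rank([M|b]) = 5.
Since the ranks differ, the system is inconsistent.

no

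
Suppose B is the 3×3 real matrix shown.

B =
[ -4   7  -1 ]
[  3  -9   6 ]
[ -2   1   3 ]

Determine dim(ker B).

Row reduce to echelon form.
R2 ← R2 + (3/4)·R1: [0, -15/4, 21/4]
R3 ← R3 − (1/2)·R1: [0, -5/2, 7/2]
R3 ← R3 − (2/3)·R2: [0, 0, 0]
2 nonzero rows, so rank(B) = 2.
B has 3 columns; by rank–nullity, nullity = 3 − 2 = 1.

1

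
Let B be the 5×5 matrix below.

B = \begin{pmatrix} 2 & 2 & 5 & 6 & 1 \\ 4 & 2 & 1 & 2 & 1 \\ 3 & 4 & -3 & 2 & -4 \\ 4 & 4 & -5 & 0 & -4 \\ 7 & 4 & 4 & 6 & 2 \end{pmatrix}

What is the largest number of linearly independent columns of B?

Row reduce to echelon form.
R2 ← R2 − (2)·R1: [0, -2, -9, -10, -1]
R3 ← R3 − (3/2)·R1: [0, 1, -21/2, -7, -11/2]
R4 ← R4 − (2)·R1: [0, 0, -15, -12, -6]
R5 ← R5 − (7/2)·R1: [0, -3, -27/2, -15, -3/2]
R3 ← R3 + (1/2)·R2: [0, 0, -15, -12, -6]
R5 ← R5 − (3/2)·R2: [0, 0, 0, 0, 0]
R4 ← R4 − R3: [0, 0, 0, 0, 0]
Echelon form has 3 nonzero rows, so rank(B) = 3.
The rank gives the maximum number of linearly independent columns: 3.

3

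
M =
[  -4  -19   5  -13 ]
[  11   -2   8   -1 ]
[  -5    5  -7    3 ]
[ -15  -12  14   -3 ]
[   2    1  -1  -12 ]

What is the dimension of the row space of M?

4

Row reduce to echelon form.
R2 ← R2 + (11/4)·R1: [0, -217/4, 87/4, -147/4]
R3 ← R3 − (5/4)·R1: [0, 115/4, -53/4, 77/4]
R4 ← R4 − (15/4)·R1: [0, 237/4, -19/4, 183/4]
R5 ← R5 + (1/2)·R1: [0, -17/2, 3/2, -37/2]
R3 ← R3 + (115/217)·R2: [0, 0, -374/217, -7/31]
R4 ← R4 + (237/217)·R2: [0, 0, 4124/217, 174/31]
R5 ← R5 − (34/217)·R2: [0, 0, -414/217, -395/31]
R4 ← R4 + (2062/187)·R3: [0, 0, 0, 584/187]
R5 ← R5 − (207/187)·R3: [0, 0, 0, -2336/187]
R5 ← R5 + (4)·R4: [0, 0, 0, 0]
Echelon form has 4 nonzero rows, so rank(M) = 4.
The row space has dimension equal to the rank: 4.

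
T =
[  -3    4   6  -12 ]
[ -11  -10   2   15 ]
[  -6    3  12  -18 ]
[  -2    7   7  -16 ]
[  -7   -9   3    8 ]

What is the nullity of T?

Row reduce to echelon form.
R2 ← R2 − (11/3)·R1: [0, -74/3, -20, 59]
R3 ← R3 − (2)·R1: [0, -5, 0, 6]
R4 ← R4 − (2/3)·R1: [0, 13/3, 3, -8]
R5 ← R5 − (7/3)·R1: [0, -55/3, -11, 36]
R3 ← R3 − (15/74)·R2: [0, 0, 150/37, -441/74]
R4 ← R4 + (13/74)·R2: [0, 0, -19/37, 175/74]
R5 ← R5 − (55/74)·R2: [0, 0, 143/37, -581/74]
R4 ← R4 + (19/150)·R3: [0, 0, 0, 161/100]
R5 ← R5 − (143/150)·R3: [0, 0, 0, -217/100]
R5 ← R5 + (31/23)·R4: [0, 0, 0, 0]
4 nonzero rows, so rank(T) = 4.
T has 4 columns; by rank–nullity, nullity = 4 − 4 = 0.

0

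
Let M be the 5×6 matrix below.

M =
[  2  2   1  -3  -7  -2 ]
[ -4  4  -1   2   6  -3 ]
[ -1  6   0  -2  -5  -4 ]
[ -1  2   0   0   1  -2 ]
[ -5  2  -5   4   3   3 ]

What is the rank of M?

Row reduce to echelon form.
R2 ← R2 + (2)·R1: [0, 8, 1, -4, -8, -7]
R3 ← R3 + (1/2)·R1: [0, 7, 1/2, -7/2, -17/2, -5]
R4 ← R4 + (1/2)·R1: [0, 3, 1/2, -3/2, -5/2, -3]
R5 ← R5 + (5/2)·R1: [0, 7, -5/2, -7/2, -29/2, -2]
R3 ← R3 − (7/8)·R2: [0, 0, -3/8, 0, -3/2, 9/8]
R4 ← R4 − (3/8)·R2: [0, 0, 1/8, 0, 1/2, -3/8]
R5 ← R5 − (7/8)·R2: [0, 0, -27/8, 0, -15/2, 33/8]
R4 ← R4 + (1/3)·R3: [0, 0, 0, 0, 0, 0]
R5 ← R5 − (9)·R3: [0, 0, 0, 0, 6, -6]
Swap R4 ↔ R5
Echelon form has 4 nonzero rows, so rank(M) = 4.

4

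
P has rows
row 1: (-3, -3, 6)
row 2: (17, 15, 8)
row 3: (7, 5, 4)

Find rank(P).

Row reduce to echelon form.
R2 ← R2 + (17/3)·R1: [0, -2, 42]
R3 ← R3 + (7/3)·R1: [0, -2, 18]
R3 ← R3 − R2: [0, 0, -24]
Echelon form has 3 nonzero rows, so rank(P) = 3.

3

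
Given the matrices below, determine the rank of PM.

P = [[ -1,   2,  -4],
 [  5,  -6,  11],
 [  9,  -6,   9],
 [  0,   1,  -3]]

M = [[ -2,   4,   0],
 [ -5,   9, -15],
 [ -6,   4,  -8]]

3

First compute PM:
[[ 16,  -2,   2],
 [-46,  10,   2],
 [-42,  18,  18],
 [ 13,  -3,   9]]
Now row reduce the product.
R2 ← R2 + (23/8)·R1: [0, 17/4, 31/4]
R3 ← R3 + (21/8)·R1: [0, 51/4, 93/4]
R4 ← R4 − (13/16)·R1: [0, -11/8, 59/8]
R3 ← R3 − (3)·R2: [0, 0, 0]
R4 ← R4 + (11/34)·R2: [0, 0, 168/17]
Swap R3 ↔ R4
3 nonzero rows, so rank(PM) = 3.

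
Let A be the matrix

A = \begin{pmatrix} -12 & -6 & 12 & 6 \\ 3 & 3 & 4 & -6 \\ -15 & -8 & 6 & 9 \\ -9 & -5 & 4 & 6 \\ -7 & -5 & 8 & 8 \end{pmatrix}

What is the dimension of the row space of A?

3

Row reduce to echelon form.
R2 ← R2 + (1/4)·R1: [0, 3/2, 7, -9/2]
R3 ← R3 − (5/4)·R1: [0, -1/2, -9, 3/2]
R4 ← R4 − (3/4)·R1: [0, -1/2, -5, 3/2]
R5 ← R5 − (7/12)·R1: [0, -3/2, 1, 9/2]
R3 ← R3 + (1/3)·R2: [0, 0, -20/3, 0]
R4 ← R4 + (1/3)·R2: [0, 0, -8/3, 0]
R5 ← R5 + R2: [0, 0, 8, 0]
R4 ← R4 − (2/5)·R3: [0, 0, 0, 0]
R5 ← R5 + (6/5)·R3: [0, 0, 0, 0]
Echelon form has 3 nonzero rows, so rank(A) = 3.
The row space has dimension equal to the rank: 3.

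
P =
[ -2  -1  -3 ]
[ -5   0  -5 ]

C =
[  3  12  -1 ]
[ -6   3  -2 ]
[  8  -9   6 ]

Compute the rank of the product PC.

2

First compute PC:
[[-24,   0, -14],
 [-55, -15, -25]]
Now row reduce the product.
R2 ← R2 − (55/24)·R1: [0, -15, 85/12]
2 nonzero rows, so rank(PC) = 2.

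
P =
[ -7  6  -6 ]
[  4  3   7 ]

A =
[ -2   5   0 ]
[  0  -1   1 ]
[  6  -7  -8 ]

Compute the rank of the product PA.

First compute PA:
[[-22,   1,  54],
 [ 34, -32, -53]]
Now row reduce the product.
R2 ← R2 + (17/11)·R1: [0, -335/11, 335/11]
2 nonzero rows, so rank(PA) = 2.

2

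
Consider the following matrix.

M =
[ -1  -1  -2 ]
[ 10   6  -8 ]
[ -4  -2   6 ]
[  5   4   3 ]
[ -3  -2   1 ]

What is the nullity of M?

1

Row reduce to echelon form.
R2 ← R2 + (10)·R1: [0, -4, -28]
R3 ← R3 − (4)·R1: [0, 2, 14]
R4 ← R4 + (5)·R1: [0, -1, -7]
R5 ← R5 − (3)·R1: [0, 1, 7]
R3 ← R3 + (1/2)·R2: [0, 0, 0]
R4 ← R4 − (1/4)·R2: [0, 0, 0]
R5 ← R5 + (1/4)·R2: [0, 0, 0]
2 nonzero rows, so rank(M) = 2.
M has 3 columns; by rank–nullity, nullity = 3 − 2 = 1.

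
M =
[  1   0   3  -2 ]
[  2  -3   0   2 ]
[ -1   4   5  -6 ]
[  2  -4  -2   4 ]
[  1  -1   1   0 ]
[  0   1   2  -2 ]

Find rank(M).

Row reduce to echelon form.
R2 ← R2 − (2)·R1: [0, -3, -6, 6]
R3 ← R3 + R1: [0, 4, 8, -8]
R4 ← R4 − (2)·R1: [0, -4, -8, 8]
R5 ← R5 − R1: [0, -1, -2, 2]
R3 ← R3 + (4/3)·R2: [0, 0, 0, 0]
R4 ← R4 − (4/3)·R2: [0, 0, 0, 0]
R5 ← R5 − (1/3)·R2: [0, 0, 0, 0]
R6 ← R6 + (1/3)·R2: [0, 0, 0, 0]
Echelon form has 2 nonzero rows, so rank(M) = 2.

2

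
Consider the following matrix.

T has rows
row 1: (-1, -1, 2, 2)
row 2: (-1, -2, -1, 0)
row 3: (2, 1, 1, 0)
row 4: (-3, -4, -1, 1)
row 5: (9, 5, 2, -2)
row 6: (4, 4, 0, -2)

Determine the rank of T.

3

Row reduce to echelon form.
R2 ← R2 − R1: [0, -1, -3, -2]
R3 ← R3 + (2)·R1: [0, -1, 5, 4]
R4 ← R4 − (3)·R1: [0, -1, -7, -5]
R5 ← R5 + (9)·R1: [0, -4, 20, 16]
R6 ← R6 + (4)·R1: [0, 0, 8, 6]
R3 ← R3 − R2: [0, 0, 8, 6]
R4 ← R4 − R2: [0, 0, -4, -3]
R5 ← R5 − (4)·R2: [0, 0, 32, 24]
R4 ← R4 + (1/2)·R3: [0, 0, 0, 0]
R5 ← R5 − (4)·R3: [0, 0, 0, 0]
R6 ← R6 − R3: [0, 0, 0, 0]
Echelon form has 3 nonzero rows, so rank(T) = 3.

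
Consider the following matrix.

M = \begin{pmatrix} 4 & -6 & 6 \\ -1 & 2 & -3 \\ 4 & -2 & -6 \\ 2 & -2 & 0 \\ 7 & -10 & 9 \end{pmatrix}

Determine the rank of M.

Row reduce to echelon form.
R2 ← R2 + (1/4)·R1: [0, 1/2, -3/2]
R3 ← R3 − R1: [0, 4, -12]
R4 ← R4 − (1/2)·R1: [0, 1, -3]
R5 ← R5 − (7/4)·R1: [0, 1/2, -3/2]
R3 ← R3 − (8)·R2: [0, 0, 0]
R4 ← R4 − (2)·R2: [0, 0, 0]
R5 ← R5 − R2: [0, 0, 0]
Echelon form has 2 nonzero rows, so rank(M) = 2.

2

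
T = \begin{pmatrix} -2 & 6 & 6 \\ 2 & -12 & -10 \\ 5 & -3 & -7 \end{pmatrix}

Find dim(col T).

Row reduce to echelon form.
R2 ← R2 + R1: [0, -6, -4]
R3 ← R3 + (5/2)·R1: [0, 12, 8]
R3 ← R3 + (2)·R2: [0, 0, 0]
Echelon form has 2 nonzero rows, so rank(T) = 2.
The column space has dimension equal to the rank: 2.

2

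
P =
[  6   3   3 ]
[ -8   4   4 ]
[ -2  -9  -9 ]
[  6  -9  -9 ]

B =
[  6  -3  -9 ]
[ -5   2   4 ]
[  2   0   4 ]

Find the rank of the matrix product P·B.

2

First compute PB:
[[ 27, -12, -30],
 [-60,  32, 104],
 [ 15, -12, -54],
 [ 63, -36, -126]]
Now row reduce the product.
R2 ← R2 + (20/9)·R1: [0, 16/3, 112/3]
R3 ← R3 − (5/9)·R1: [0, -16/3, -112/3]
R4 ← R4 − (7/3)·R1: [0, -8, -56]
R3 ← R3 + R2: [0, 0, 0]
R4 ← R4 + (3/2)·R2: [0, 0, 0]
2 nonzero rows, so rank(PB) = 2.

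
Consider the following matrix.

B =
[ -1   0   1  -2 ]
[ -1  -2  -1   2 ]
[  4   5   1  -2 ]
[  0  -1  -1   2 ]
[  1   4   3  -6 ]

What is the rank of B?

Row reduce to echelon form.
R2 ← R2 − R1: [0, -2, -2, 4]
R3 ← R3 + (4)·R1: [0, 5, 5, -10]
R5 ← R5 + R1: [0, 4, 4, -8]
R3 ← R3 + (5/2)·R2: [0, 0, 0, 0]
R4 ← R4 − (1/2)·R2: [0, 0, 0, 0]
R5 ← R5 + (2)·R2: [0, 0, 0, 0]
Echelon form has 2 nonzero rows, so rank(B) = 2.

2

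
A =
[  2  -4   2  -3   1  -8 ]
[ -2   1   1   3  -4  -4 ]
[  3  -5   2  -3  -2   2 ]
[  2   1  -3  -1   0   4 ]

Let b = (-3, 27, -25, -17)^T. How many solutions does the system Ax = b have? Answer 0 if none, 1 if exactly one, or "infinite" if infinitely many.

infinite

Row reduce the augmented matrix [A | b].
R2 ← R2 + R1: [0, -3, 3, 0, -3, -12, 24]
R3 ← R3 − (3/2)·R1: [0, 1, -1, 3/2, -7/2, 14, -41/2]
R4 ← R4 − R1: [0, 5, -5, 2, -1, 12, -14]
R3 ← R3 + (1/3)·R2: [0, 0, 0, 3/2, -9/2, 10, -25/2]
R4 ← R4 + (5/3)·R2: [0, 0, 0, 2, -6, -8, 26]
R4 ← R4 − (4/3)·R3: [0, 0, 0, 0, 0, -64/3, 128/3]
The echelon form has 4 nonzero rows, and every pivot lies in the first 6 columns, so rank(A) = rank([A|b]) = 4.
The system is consistent.
rank = 4 < 6 unknowns, so there are infinitely many solutions.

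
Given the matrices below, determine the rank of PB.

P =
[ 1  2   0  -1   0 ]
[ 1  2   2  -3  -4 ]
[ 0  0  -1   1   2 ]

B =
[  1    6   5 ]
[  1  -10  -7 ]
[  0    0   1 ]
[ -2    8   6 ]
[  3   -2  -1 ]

2

First compute PB:
[[  5, -22, -15],
 [ -3, -30, -21],
 [  4,   4,   3]]
Now row reduce the product.
R2 ← R2 + (3/5)·R1: [0, -216/5, -30]
R3 ← R3 − (4/5)·R1: [0, 108/5, 15]
R3 ← R3 + (1/2)·R2: [0, 0, 0]
2 nonzero rows, so rank(PB) = 2.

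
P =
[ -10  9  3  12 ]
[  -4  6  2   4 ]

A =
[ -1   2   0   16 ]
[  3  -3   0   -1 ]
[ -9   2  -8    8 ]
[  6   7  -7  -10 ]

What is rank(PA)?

2

First compute PA:
[[ 82,  43, -108, -265],
 [ 28,   6, -44, -94]]
Now row reduce the product.
R2 ← R2 − (14/41)·R1: [0, -356/41, -292/41, -144/41]
2 nonzero rows, so rank(PA) = 2.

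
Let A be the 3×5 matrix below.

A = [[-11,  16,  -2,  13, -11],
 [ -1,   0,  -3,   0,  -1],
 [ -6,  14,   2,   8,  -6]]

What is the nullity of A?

2

Row reduce to echelon form.
R2 ← R2 − (1/11)·R1: [0, -16/11, -31/11, -13/11, 0]
R3 ← R3 − (6/11)·R1: [0, 58/11, 34/11, 10/11, 0]
R3 ← R3 + (29/8)·R2: [0, 0, -57/8, -27/8, 0]
3 nonzero rows, so rank(A) = 3.
A has 5 columns; by rank–nullity, nullity = 5 − 3 = 2.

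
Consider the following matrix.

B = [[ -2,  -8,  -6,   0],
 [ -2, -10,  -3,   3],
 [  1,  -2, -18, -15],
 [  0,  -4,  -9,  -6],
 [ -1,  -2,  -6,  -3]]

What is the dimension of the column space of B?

Row reduce to echelon form.
R2 ← R2 − R1: [0, -2, 3, 3]
R3 ← R3 + (1/2)·R1: [0, -6, -21, -15]
R5 ← R5 − (1/2)·R1: [0, 2, -3, -3]
R3 ← R3 − (3)·R2: [0, 0, -30, -24]
R4 ← R4 − (2)·R2: [0, 0, -15, -12]
R5 ← R5 + R2: [0, 0, 0, 0]
R4 ← R4 − (1/2)·R3: [0, 0, 0, 0]
Echelon form has 3 nonzero rows, so rank(B) = 3.
The column space has dimension equal to the rank: 3.

3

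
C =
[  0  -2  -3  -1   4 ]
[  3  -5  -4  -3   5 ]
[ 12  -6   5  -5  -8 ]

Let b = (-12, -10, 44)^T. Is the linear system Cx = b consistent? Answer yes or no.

yes

Row reduce the augmented matrix [C | b].
Swap R1 ↔ R2
R3 ← R3 − (4)·R1: [0, 14, 21, 7, -28, 84]
R3 ← R3 + (7)·R2: [0, 0, 0, 0, 0, 0]
The echelon form has 2 nonzero rows, and every pivot lies in the first 5 columns, so rank(C) = rank([C|b]) = 2.
The system is consistent.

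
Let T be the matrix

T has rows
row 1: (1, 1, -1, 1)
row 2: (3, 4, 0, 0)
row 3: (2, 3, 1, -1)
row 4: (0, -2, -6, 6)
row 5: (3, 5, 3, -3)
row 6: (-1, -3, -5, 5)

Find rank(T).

Row reduce to echelon form.
R2 ← R2 − (3)·R1: [0, 1, 3, -3]
R3 ← R3 − (2)·R1: [0, 1, 3, -3]
R5 ← R5 − (3)·R1: [0, 2, 6, -6]
R6 ← R6 + R1: [0, -2, -6, 6]
R3 ← R3 − R2: [0, 0, 0, 0]
R4 ← R4 + (2)·R2: [0, 0, 0, 0]
R5 ← R5 − (2)·R2: [0, 0, 0, 0]
R6 ← R6 + (2)·R2: [0, 0, 0, 0]
Echelon form has 2 nonzero rows, so rank(T) = 2.

2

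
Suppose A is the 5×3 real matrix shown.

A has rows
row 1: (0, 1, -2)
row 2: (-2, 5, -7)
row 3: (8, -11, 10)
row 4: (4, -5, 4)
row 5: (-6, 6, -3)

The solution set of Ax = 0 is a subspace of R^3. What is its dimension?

1

Row reduce to echelon form.
Swap R1 ↔ R2
R3 ← R3 + (4)·R1: [0, 9, -18]
R4 ← R4 + (2)·R1: [0, 5, -10]
R5 ← R5 − (3)·R1: [0, -9, 18]
R3 ← R3 − (9)·R2: [0, 0, 0]
R4 ← R4 − (5)·R2: [0, 0, 0]
R5 ← R5 + (9)·R2: [0, 0, 0]
2 nonzero rows, so rank(A) = 2.
A has 3 columns; by rank–nullity, nullity = 3 − 2 = 1.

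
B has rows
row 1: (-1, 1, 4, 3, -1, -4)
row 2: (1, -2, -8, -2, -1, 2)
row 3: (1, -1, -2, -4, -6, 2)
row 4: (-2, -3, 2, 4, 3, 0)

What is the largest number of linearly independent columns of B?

Row reduce to echelon form.
R2 ← R2 + R1: [0, -1, -4, 1, -2, -2]
R3 ← R3 + R1: [0, 0, 2, -1, -7, -2]
R4 ← R4 − (2)·R1: [0, -5, -6, -2, 5, 8]
R4 ← R4 − (5)·R2: [0, 0, 14, -7, 15, 18]
R4 ← R4 − (7)·R3: [0, 0, 0, 0, 64, 32]
Echelon form has 4 nonzero rows, so rank(B) = 4.
The rank gives the maximum number of linearly independent columns: 4.

4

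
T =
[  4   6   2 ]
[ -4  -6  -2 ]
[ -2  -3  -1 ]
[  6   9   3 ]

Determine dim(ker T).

Row reduce to echelon form.
R2 ← R2 + R1: [0, 0, 0]
R3 ← R3 + (1/2)·R1: [0, 0, 0]
R4 ← R4 − (3/2)·R1: [0, 0, 0]
1 nonzero row, so rank(T) = 1.
T has 3 columns; by rank–nullity, nullity = 3 − 1 = 2.

2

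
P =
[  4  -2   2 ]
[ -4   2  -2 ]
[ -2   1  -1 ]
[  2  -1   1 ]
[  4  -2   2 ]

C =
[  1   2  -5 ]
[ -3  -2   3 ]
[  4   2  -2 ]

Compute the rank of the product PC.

1

First compute PC:
[[ 18,  16, -30],
 [-18, -16,  30],
 [ -9,  -8,  15],
 [  9,   8, -15],
 [ 18,  16, -30]]
Now row reduce the product.
R2 ← R2 + R1: [0, 0, 0]
R3 ← R3 + (1/2)·R1: [0, 0, 0]
R4 ← R4 − (1/2)·R1: [0, 0, 0]
R5 ← R5 − R1: [0, 0, 0]
1 nonzero row, so rank(PC) = 1.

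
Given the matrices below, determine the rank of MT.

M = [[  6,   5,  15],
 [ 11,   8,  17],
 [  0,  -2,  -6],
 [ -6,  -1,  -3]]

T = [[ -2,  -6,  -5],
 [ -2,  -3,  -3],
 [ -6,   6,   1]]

First compute MT:
[[-112,  39, -30],
 [-140,  12, -62],
 [ 40, -30,   0],
 [ 32,  21,  30]]
Now row reduce the product.
R2 ← R2 − (5/4)·R1: [0, -147/4, -49/2]
R3 ← R3 + (5/14)·R1: [0, -225/14, -75/7]
R4 ← R4 + (2/7)·R1: [0, 225/7, 150/7]
R3 ← R3 − (150/343)·R2: [0, 0, 0]
R4 ← R4 + (300/343)·R2: [0, 0, 0]
2 nonzero rows, so rank(MT) = 2.

2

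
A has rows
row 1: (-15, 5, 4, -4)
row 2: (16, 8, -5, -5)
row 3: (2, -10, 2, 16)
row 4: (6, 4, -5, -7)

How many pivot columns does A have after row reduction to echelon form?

4

Row reduce to echelon form.
R2 ← R2 + (16/15)·R1: [0, 40/3, -11/15, -139/15]
R3 ← R3 + (2/15)·R1: [0, -28/3, 38/15, 232/15]
R4 ← R4 + (2/5)·R1: [0, 6, -17/5, -43/5]
R3 ← R3 + (7/10)·R2: [0, 0, 101/50, 449/50]
R4 ← R4 − (9/20)·R2: [0, 0, -307/100, -443/100]
R4 ← R4 + (307/202)·R3: [0, 0, 0, 931/101]
Echelon form has 4 nonzero rows, so rank(A) = 4.
Each nonzero row contributes one pivot column: 4 pivot columns.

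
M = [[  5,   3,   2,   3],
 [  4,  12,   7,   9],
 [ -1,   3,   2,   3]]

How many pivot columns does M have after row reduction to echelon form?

Row reduce to echelon form.
R2 ← R2 − (4/5)·R1: [0, 48/5, 27/5, 33/5]
R3 ← R3 + (1/5)·R1: [0, 18/5, 12/5, 18/5]
R3 ← R3 − (3/8)·R2: [0, 0, 3/8, 9/8]
Echelon form has 3 nonzero rows, so rank(M) = 3.
Each nonzero row contributes one pivot column: 3 pivot columns.

3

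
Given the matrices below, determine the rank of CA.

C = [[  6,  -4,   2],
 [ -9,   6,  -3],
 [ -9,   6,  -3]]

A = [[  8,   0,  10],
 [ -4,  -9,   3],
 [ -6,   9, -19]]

1

First compute CA:
[[ 52,  54,  10],
 [-78, -81, -15],
 [-78, -81, -15]]
Now row reduce the product.
R2 ← R2 + (3/2)·R1: [0, 0, 0]
R3 ← R3 + (3/2)·R1: [0, 0, 0]
1 nonzero row, so rank(CA) = 1.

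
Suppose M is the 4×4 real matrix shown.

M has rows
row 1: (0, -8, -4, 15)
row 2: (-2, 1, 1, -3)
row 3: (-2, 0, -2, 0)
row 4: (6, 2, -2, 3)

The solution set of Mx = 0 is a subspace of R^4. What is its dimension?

Row reduce to echelon form.
Swap R1 ↔ R2
R3 ← R3 − R1: [0, -1, -3, 3]
R4 ← R4 + (3)·R1: [0, 5, 1, -6]
R3 ← R3 − (1/8)·R2: [0, 0, -5/2, 9/8]
R4 ← R4 + (5/8)·R2: [0, 0, -3/2, 27/8]
R4 ← R4 − (3/5)·R3: [0, 0, 0, 27/10]
4 nonzero rows, so rank(M) = 4.
M has 4 columns; by rank–nullity, nullity = 4 − 4 = 0.

0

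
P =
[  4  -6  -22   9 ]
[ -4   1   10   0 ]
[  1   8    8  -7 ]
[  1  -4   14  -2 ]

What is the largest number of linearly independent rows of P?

Row reduce to echelon form.
R2 ← R2 + R1: [0, -5, -12, 9]
R3 ← R3 − (1/4)·R1: [0, 19/2, 27/2, -37/4]
R4 ← R4 − (1/4)·R1: [0, -5/2, 39/2, -17/4]
R3 ← R3 + (19/10)·R2: [0, 0, -93/10, 157/20]
R4 ← R4 − (1/2)·R2: [0, 0, 51/2, -35/4]
R4 ← R4 + (85/31)·R3: [0, 0, 0, 396/31]
Echelon form has 4 nonzero rows, so rank(P) = 4.
The rank gives the maximum number of linearly independent rows: 4.

4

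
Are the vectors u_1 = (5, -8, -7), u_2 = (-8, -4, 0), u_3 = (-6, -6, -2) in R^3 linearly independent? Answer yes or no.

Form the matrix with these vectors as rows and row reduce.
R2 ← R2 + (8/5)·R1: [0, -84/5, -56/5]
R3 ← R3 + (6/5)·R1: [0, -78/5, -52/5]
R3 ← R3 − (13/14)·R2: [0, 0, 0]
2 nonzero rows, so the 3 vectors span a space of dimension 2.
Since 2 < 3, the vectors are linearly dependent.

no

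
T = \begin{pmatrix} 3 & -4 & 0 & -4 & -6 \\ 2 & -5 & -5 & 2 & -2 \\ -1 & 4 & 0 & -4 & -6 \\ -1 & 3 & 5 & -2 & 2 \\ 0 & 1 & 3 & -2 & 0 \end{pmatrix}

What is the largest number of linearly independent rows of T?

3

Row reduce to echelon form.
R2 ← R2 − (2/3)·R1: [0, -7/3, -5, 14/3, 2]
R3 ← R3 + (1/3)·R1: [0, 8/3, 0, -16/3, -8]
R4 ← R4 + (1/3)·R1: [0, 5/3, 5, -10/3, 0]
R3 ← R3 + (8/7)·R2: [0, 0, -40/7, 0, -40/7]
R4 ← R4 + (5/7)·R2: [0, 0, 10/7, 0, 10/7]
R5 ← R5 + (3/7)·R2: [0, 0, 6/7, 0, 6/7]
R4 ← R4 + (1/4)·R3: [0, 0, 0, 0, 0]
R5 ← R5 + (3/20)·R3: [0, 0, 0, 0, 0]
Echelon form has 3 nonzero rows, so rank(T) = 3.
The rank gives the maximum number of linearly independent rows: 3.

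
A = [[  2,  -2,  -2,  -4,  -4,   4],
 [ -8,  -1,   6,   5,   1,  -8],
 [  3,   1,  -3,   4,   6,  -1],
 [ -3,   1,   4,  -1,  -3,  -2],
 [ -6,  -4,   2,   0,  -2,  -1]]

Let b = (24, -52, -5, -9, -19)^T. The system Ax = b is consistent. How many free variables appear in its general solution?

2

Row reduce the augmented matrix [A | b].
R2 ← R2 + (4)·R1: [0, -9, -2, -11, -15, 8, 44]
R3 ← R3 − (3/2)·R1: [0, 4, 0, 10, 12, -7, -41]
R4 ← R4 + (3/2)·R1: [0, -2, 1, -7, -9, 4, 27]
R5 ← R5 + (3)·R1: [0, -10, -4, -12, -14, 11, 53]
R3 ← R3 + (4/9)·R2: [0, 0, -8/9, 46/9, 16/3, -31/9, -193/9]
R4 ← R4 − (2/9)·R2: [0, 0, 13/9, -41/9, -17/3, 20/9, 155/9]
R5 ← R5 − (10/9)·R2: [0, 0, -16/9, 2/9, 8/3, 19/9, 37/9]
R4 ← R4 + (13/8)·R3: [0, 0, 0, 15/4, 3, -27/8, -141/8]
R5 ← R5 − (2)·R3: [0, 0, 0, -10, -8, 9, 47]
R5 ← R5 + (8/3)·R4: [0, 0, 0, 0, 0, 0, 0]
The echelon form has 4 nonzero rows, and every pivot lies in the first 6 columns, so rank(A) = rank([A|b]) = 4.
The system is consistent.
Free variables = (unknowns) − (rank) = 6 − 4 = 2.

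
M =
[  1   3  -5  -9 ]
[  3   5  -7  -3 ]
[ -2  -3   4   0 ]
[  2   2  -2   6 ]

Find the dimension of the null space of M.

2

Row reduce to echelon form.
R2 ← R2 − (3)·R1: [0, -4, 8, 24]
R3 ← R3 + (2)·R1: [0, 3, -6, -18]
R4 ← R4 − (2)·R1: [0, -4, 8, 24]
R3 ← R3 + (3/4)·R2: [0, 0, 0, 0]
R4 ← R4 − R2: [0, 0, 0, 0]
2 nonzero rows, so rank(M) = 2.
M has 4 columns; by rank–nullity, nullity = 4 − 2 = 2.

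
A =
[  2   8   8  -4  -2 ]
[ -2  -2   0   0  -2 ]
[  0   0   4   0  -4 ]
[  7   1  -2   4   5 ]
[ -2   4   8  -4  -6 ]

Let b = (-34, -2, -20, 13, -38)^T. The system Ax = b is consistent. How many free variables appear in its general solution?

Row reduce the augmented matrix [A | b].
R2 ← R2 + R1: [0, 6, 8, -4, -4, -36]
R4 ← R4 − (7/2)·R1: [0, -27, -30, 18, 12, 132]
R5 ← R5 + R1: [0, 12, 16, -8, -8, -72]
R4 ← R4 + (9/2)·R2: [0, 0, 6, 0, -6, -30]
R5 ← R5 − (2)·R2: [0, 0, 0, 0, 0, 0]
R4 ← R4 − (3/2)·R3: [0, 0, 0, 0, 0, 0]
The echelon form has 3 nonzero rows, and every pivot lies in the first 5 columns, so rank(A) = rank([A|b]) = 3.
The system is consistent.
Free variables = (unknowns) − (rank) = 5 − 3 = 2.

2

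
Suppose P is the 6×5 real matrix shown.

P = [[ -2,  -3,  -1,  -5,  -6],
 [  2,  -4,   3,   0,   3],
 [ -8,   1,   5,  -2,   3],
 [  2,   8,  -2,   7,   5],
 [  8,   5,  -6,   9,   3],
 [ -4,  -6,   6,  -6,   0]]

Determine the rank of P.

4

Row reduce to echelon form.
R2 ← R2 + R1: [0, -7, 2, -5, -3]
R3 ← R3 − (4)·R1: [0, 13, 9, 18, 27]
R4 ← R4 + R1: [0, 5, -3, 2, -1]
R5 ← R5 + (4)·R1: [0, -7, -10, -11, -21]
R6 ← R6 − (2)·R1: [0, 0, 8, 4, 12]
R3 ← R3 + (13/7)·R2: [0, 0, 89/7, 61/7, 150/7]
R4 ← R4 + (5/7)·R2: [0, 0, -11/7, -11/7, -22/7]
R5 ← R5 − R2: [0, 0, -12, -6, -18]
R4 ← R4 + (11/89)·R3: [0, 0, 0, -44/89, -44/89]
R5 ← R5 + (84/89)·R3: [0, 0, 0, 198/89, 198/89]
R6 ← R6 − (56/89)·R3: [0, 0, 0, -132/89, -132/89]
R5 ← R5 + (9/2)·R4: [0, 0, 0, 0, 0]
R6 ← R6 − (3)·R4: [0, 0, 0, 0, 0]
Echelon form has 4 nonzero rows, so rank(P) = 4.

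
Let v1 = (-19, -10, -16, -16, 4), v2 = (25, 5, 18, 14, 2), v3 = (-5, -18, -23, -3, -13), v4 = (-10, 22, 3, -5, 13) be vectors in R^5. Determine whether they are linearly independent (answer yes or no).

yes

Form the matrix with these vectors as rows and row reduce.
R2 ← R2 + (25/19)·R1: [0, -155/19, -58/19, -134/19, 138/19]
R3 ← R3 − (5/19)·R1: [0, -292/19, -357/19, 23/19, -267/19]
R4 ← R4 − (10/19)·R1: [0, 518/19, 217/19, 65/19, 207/19]
R3 ← R3 − (292/155)·R2: [0, 0, -2021/155, 2247/155, -4299/155]
R4 ← R4 + (518/155)·R2: [0, 0, 189/155, -3123/155, 5451/155]
R4 ← R4 + (189/2021)·R3: [0, 0, 0, -37980/2021, 65832/2021]
4 nonzero rows, so the 4 vectors span a space of dimension 4.
Since 4 = 4, the vectors are linearly independent.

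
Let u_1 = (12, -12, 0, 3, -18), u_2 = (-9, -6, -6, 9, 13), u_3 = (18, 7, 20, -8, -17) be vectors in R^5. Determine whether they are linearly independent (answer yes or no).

yes

Form the matrix with these vectors as rows and row reduce.
R2 ← R2 + (3/4)·R1: [0, -15, -6, 45/4, -1/2]
R3 ← R3 − (3/2)·R1: [0, 25, 20, -25/2, 10]
R3 ← R3 + (5/3)·R2: [0, 0, 10, 25/4, 55/6]
3 nonzero rows, so the 3 vectors span a space of dimension 3.
Since 3 = 3, the vectors are linearly independent.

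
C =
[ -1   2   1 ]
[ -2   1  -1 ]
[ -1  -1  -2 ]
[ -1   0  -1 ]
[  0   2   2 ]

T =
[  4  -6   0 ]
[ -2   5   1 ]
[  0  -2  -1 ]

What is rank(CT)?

2

First compute CT:
[[ -8,  14,   1],
 [-10,  19,   2],
 [ -2,   5,   1],
 [ -4,   8,   1],
 [ -4,   6,   0]]
Now row reduce the product.
R2 ← R2 − (5/4)·R1: [0, 3/2, 3/4]
R3 ← R3 − (1/4)·R1: [0, 3/2, 3/4]
R4 ← R4 − (1/2)·R1: [0, 1, 1/2]
R5 ← R5 − (1/2)·R1: [0, -1, -1/2]
R3 ← R3 − R2: [0, 0, 0]
R4 ← R4 − (2/3)·R2: [0, 0, 0]
R5 ← R5 + (2/3)·R2: [0, 0, 0]
2 nonzero rows, so rank(CT) = 2.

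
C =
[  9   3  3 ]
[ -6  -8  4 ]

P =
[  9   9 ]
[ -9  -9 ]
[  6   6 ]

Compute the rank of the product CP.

First compute CP:
[[ 72,  72],
 [ 42,  42]]
Now row reduce the product.
R2 ← R2 − (7/12)·R1: [0, 0]
1 nonzero row, so rank(CP) = 1.

1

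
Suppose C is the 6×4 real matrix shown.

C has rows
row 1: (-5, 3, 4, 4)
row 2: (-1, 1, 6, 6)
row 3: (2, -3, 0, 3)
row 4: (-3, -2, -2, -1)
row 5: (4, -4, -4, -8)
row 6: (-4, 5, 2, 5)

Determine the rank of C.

Row reduce to echelon form.
R2 ← R2 − (1/5)·R1: [0, 2/5, 26/5, 26/5]
R3 ← R3 + (2/5)·R1: [0, -9/5, 8/5, 23/5]
R4 ← R4 − (3/5)·R1: [0, -19/5, -22/5, -17/5]
R5 ← R5 + (4/5)·R1: [0, -8/5, -4/5, -24/5]
R6 ← R6 − (4/5)·R1: [0, 13/5, -6/5, 9/5]
R3 ← R3 + (9/2)·R2: [0, 0, 25, 28]
R4 ← R4 + (19/2)·R2: [0, 0, 45, 46]
R5 ← R5 + (4)·R2: [0, 0, 20, 16]
R6 ← R6 − (13/2)·R2: [0, 0, -35, -32]
R4 ← R4 − (9/5)·R3: [0, 0, 0, -22/5]
R5 ← R5 − (4/5)·R3: [0, 0, 0, -32/5]
R6 ← R6 + (7/5)·R3: [0, 0, 0, 36/5]
R5 ← R5 − (16/11)·R4: [0, 0, 0, 0]
R6 ← R6 + (18/11)·R4: [0, 0, 0, 0]
Echelon form has 4 nonzero rows, so rank(C) = 4.

4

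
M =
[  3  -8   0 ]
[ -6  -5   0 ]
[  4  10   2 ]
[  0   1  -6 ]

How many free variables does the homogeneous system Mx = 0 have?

0

Row reduce to echelon form.
R2 ← R2 + (2)·R1: [0, -21, 0]
R3 ← R3 − (4/3)·R1: [0, 62/3, 2]
R3 ← R3 + (62/63)·R2: [0, 0, 2]
R4 ← R4 + (1/21)·R2: [0, 0, -6]
R4 ← R4 + (3)·R3: [0, 0, 0]
3 nonzero rows, so rank(M) = 3.
M has 3 columns; by rank–nullity, nullity = 3 − 3 = 0.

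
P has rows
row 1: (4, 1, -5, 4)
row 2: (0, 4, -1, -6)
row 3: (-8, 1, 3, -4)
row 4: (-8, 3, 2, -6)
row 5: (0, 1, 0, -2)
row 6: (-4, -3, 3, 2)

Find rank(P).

Row reduce to echelon form.
R3 ← R3 + (2)·R1: [0, 3, -7, 4]
R4 ← R4 + (2)·R1: [0, 5, -8, 2]
R6 ← R6 + R1: [0, -2, -2, 6]
R3 ← R3 − (3/4)·R2: [0, 0, -25/4, 17/2]
R4 ← R4 − (5/4)·R2: [0, 0, -27/4, 19/2]
R5 ← R5 − (1/4)·R2: [0, 0, 1/4, -1/2]
R6 ← R6 + (1/2)·R2: [0, 0, -5/2, 3]
R4 ← R4 − (27/25)·R3: [0, 0, 0, 8/25]
R5 ← R5 + (1/25)·R3: [0, 0, 0, -4/25]
R6 ← R6 − (2/5)·R3: [0, 0, 0, -2/5]
R5 ← R5 + (1/2)·R4: [0, 0, 0, 0]
R6 ← R6 + (5/4)·R4: [0, 0, 0, 0]
Echelon form has 4 nonzero rows, so rank(P) = 4.

4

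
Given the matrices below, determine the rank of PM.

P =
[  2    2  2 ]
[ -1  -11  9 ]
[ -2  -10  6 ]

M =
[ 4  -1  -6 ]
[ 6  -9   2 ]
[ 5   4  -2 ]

First compute PM:
[[ 30, -12, -12],
 [-25, 136, -34],
 [-38, 116, -20]]
Now row reduce the product.
R2 ← R2 + (5/6)·R1: [0, 126, -44]
R3 ← R3 + (19/15)·R1: [0, 504/5, -176/5]
R3 ← R3 − (4/5)·R2: [0, 0, 0]
2 nonzero rows, so rank(PM) = 2.

2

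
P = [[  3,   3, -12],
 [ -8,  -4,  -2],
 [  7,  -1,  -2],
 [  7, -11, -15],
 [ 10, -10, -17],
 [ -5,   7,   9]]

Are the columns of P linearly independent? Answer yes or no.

yes

Row reduce P to echelon form.
R2 ← R2 + (8/3)·R1: [0, 4, -34]
R3 ← R3 − (7/3)·R1: [0, -8, 26]
R4 ← R4 − (7/3)·R1: [0, -18, 13]
R5 ← R5 − (10/3)·R1: [0, -20, 23]
R6 ← R6 + (5/3)·R1: [0, 12, -11]
R3 ← R3 + (2)·R2: [0, 0, -42]
R4 ← R4 + (9/2)·R2: [0, 0, -140]
R5 ← R5 + (5)·R2: [0, 0, -147]
R6 ← R6 − (3)·R2: [0, 0, 91]
R4 ← R4 − (10/3)·R3: [0, 0, 0]
R5 ← R5 − (7/2)·R3: [0, 0, 0]
R6 ← R6 + (13/6)·R3: [0, 0, 0]
3 pivots among 3 columns.
Every column is a pivot column, so the columns are linearly independent.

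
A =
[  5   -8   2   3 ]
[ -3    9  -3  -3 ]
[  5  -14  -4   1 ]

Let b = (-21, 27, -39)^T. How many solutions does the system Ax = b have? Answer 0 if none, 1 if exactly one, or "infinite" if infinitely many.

infinite

Row reduce the augmented matrix [A | b].
R2 ← R2 + (3/5)·R1: [0, 21/5, -9/5, -6/5, 72/5]
R3 ← R3 − R1: [0, -6, -6, -2, -18]
R3 ← R3 + (10/7)·R2: [0, 0, -60/7, -26/7, 18/7]
The echelon form has 3 nonzero rows, and every pivot lies in the first 4 columns, so rank(A) = rank([A|b]) = 3.
The system is consistent.
rank = 3 < 4 unknowns, so there are infinitely many solutions.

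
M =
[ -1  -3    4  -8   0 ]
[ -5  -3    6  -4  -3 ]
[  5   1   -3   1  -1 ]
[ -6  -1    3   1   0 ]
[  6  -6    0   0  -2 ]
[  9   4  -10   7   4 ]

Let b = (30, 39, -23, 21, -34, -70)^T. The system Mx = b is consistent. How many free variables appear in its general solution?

0

Row reduce the augmented matrix [M | b].
R2 ← R2 − (5)·R1: [0, 12, -14, 36, -3, -111]
R3 ← R3 + (5)·R1: [0, -14, 17, -39, -1, 127]
R4 ← R4 − (6)·R1: [0, 17, -21, 49, 0, -159]
R5 ← R5 + (6)·R1: [0, -24, 24, -48, -2, 146]
R6 ← R6 + (9)·R1: [0, -23, 26, -65, 4, 200]
R3 ← R3 + (7/6)·R2: [0, 0, 2/3, 3, -9/2, -5/2]
R4 ← R4 − (17/12)·R2: [0, 0, -7/6, -2, 17/4, -7/4]
R5 ← R5 + (2)·R2: [0, 0, -4, 24, -8, -76]
R6 ← R6 + (23/12)·R2: [0, 0, -5/6, 4, -7/4, -51/4]
R4 ← R4 + (7/4)·R3: [0, 0, 0, 13/4, -29/8, -49/8]
R5 ← R5 + (6)·R3: [0, 0, 0, 42, -35, -91]
R6 ← R6 + (5/4)·R3: [0, 0, 0, 31/4, -59/8, -127/8]
R5 ← R5 − (168/13)·R4: [0, 0, 0, 0, 154/13, -154/13]
R6 ← R6 − (31/13)·R4: [0, 0, 0, 0, 33/26, -33/26]
R6 ← R6 − (3/28)·R5: [0, 0, 0, 0, 0, 0]
The echelon form has 5 nonzero rows, and every pivot lies in the first 5 columns, so rank(M) = rank([M|b]) = 5.
The system is consistent.
Free variables = (unknowns) − (rank) = 5 − 5 = 0.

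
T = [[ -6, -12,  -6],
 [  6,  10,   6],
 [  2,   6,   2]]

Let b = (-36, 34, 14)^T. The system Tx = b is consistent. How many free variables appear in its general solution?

Row reduce the augmented matrix [T | b].
R2 ← R2 + R1: [0, -2, 0, -2]
R3 ← R3 + (1/3)·R1: [0, 2, 0, 2]
R3 ← R3 + R2: [0, 0, 0, 0]
The echelon form has 2 nonzero rows, and every pivot lies in the first 3 columns, so rank(T) = rank([T|b]) = 2.
The system is consistent.
Free variables = (unknowns) − (rank) = 3 − 2 = 1.

1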